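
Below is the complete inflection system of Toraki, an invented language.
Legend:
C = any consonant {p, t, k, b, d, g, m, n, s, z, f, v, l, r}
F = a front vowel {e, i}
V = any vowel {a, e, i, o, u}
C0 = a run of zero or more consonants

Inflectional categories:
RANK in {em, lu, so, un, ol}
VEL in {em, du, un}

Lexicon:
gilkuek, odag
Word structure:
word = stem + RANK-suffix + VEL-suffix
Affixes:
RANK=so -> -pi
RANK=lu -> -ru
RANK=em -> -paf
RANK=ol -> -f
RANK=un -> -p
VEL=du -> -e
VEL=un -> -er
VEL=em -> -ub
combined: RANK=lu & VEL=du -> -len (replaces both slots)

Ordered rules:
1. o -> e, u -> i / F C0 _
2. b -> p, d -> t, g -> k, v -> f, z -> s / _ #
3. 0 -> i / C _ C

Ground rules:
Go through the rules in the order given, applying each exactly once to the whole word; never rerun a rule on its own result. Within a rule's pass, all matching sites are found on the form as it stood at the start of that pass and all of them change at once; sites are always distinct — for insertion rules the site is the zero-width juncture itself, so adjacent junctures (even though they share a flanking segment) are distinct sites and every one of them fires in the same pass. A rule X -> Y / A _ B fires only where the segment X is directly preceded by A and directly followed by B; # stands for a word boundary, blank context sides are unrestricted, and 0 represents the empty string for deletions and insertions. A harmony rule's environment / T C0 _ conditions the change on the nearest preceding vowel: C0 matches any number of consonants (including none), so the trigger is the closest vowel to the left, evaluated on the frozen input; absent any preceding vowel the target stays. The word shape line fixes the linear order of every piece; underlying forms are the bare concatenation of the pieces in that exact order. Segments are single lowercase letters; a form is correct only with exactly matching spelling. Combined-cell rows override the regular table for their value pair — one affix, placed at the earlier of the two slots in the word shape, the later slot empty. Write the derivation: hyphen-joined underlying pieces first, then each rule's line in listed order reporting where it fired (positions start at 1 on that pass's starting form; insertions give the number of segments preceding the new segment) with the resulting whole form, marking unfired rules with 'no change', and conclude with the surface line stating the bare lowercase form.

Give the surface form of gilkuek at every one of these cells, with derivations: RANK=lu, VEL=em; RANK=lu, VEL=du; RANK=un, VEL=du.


cell RANK=lu, VEL=em:
underlying: gilkuek-ru-ub
1. o -> e, u -> i / F C0 _: fires at position(s) 5, 9: gilkiekriub
2. b -> p, d -> t, g -> k, v -> f, z -> s / _ #: fires at position(s) 11: gilkiekriup
3. 0 -> i / C _ C: inserts after position(s) 3, 7: gilikiekiriup
surface: gilikiekiriup

cell RANK=lu, VEL=du:
underlying: gilkuek-len
1. o -> e, u -> i / F C0 _: fires at position(s) 5: gilkieklen
2. b -> p, d -> t, g -> k, v -> f, z -> s / _ #: no change
3. 0 -> i / C _ C: inserts after position(s) 3, 7: gilikiekilen
surface: gilikiekilen

cell RANK=un, VEL=du:
underlying: gilkuek-p-e
1. o -> e, u -> i / F C0 _: fires at position(s) 5: gilkiekpe
2. b -> p, d -> t, g -> k, v -> f, z -> s / _ #: no change
3. 0 -> i / C _ C: inserts after position(s) 3, 7: gilikiekipe
surface: gilikiekipe


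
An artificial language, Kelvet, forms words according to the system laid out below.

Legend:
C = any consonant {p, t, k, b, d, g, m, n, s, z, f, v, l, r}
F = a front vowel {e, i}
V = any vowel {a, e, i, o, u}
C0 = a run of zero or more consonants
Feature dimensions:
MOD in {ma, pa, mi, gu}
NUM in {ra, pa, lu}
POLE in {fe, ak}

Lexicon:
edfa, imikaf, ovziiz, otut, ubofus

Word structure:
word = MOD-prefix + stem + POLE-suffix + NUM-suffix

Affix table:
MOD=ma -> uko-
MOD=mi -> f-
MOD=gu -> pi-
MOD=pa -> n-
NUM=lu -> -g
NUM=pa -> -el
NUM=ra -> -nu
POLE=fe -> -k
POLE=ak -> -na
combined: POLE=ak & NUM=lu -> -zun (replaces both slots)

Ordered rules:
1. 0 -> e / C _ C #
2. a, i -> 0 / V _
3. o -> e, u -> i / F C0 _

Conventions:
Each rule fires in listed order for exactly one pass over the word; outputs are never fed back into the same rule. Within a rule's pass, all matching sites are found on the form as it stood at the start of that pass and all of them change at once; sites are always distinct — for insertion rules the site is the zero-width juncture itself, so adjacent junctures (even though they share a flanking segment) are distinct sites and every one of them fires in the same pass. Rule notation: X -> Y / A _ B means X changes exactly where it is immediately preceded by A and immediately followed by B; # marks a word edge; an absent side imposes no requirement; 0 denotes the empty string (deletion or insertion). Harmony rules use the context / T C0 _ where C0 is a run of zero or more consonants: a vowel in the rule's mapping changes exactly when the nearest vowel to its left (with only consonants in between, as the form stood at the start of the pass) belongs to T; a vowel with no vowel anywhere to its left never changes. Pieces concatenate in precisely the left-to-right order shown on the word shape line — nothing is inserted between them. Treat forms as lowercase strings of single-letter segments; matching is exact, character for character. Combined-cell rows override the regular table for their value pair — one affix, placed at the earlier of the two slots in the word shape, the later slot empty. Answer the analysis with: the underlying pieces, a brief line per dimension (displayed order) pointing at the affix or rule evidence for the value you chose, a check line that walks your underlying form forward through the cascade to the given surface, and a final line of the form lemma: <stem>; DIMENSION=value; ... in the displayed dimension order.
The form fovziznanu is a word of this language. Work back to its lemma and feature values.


underlying: f-ovziiz-na-nu
MOD=mi - signalled by the affix f-
NUM=ra - signalled by the affix -nu
POLE=ak - signalled by the affix -na
check: fovziiznanu -> fovziiznanu -> fovziznanu -> fovziznanu
lemma: ovziiz; MOD=mi; NUM=ra; POLE=ak


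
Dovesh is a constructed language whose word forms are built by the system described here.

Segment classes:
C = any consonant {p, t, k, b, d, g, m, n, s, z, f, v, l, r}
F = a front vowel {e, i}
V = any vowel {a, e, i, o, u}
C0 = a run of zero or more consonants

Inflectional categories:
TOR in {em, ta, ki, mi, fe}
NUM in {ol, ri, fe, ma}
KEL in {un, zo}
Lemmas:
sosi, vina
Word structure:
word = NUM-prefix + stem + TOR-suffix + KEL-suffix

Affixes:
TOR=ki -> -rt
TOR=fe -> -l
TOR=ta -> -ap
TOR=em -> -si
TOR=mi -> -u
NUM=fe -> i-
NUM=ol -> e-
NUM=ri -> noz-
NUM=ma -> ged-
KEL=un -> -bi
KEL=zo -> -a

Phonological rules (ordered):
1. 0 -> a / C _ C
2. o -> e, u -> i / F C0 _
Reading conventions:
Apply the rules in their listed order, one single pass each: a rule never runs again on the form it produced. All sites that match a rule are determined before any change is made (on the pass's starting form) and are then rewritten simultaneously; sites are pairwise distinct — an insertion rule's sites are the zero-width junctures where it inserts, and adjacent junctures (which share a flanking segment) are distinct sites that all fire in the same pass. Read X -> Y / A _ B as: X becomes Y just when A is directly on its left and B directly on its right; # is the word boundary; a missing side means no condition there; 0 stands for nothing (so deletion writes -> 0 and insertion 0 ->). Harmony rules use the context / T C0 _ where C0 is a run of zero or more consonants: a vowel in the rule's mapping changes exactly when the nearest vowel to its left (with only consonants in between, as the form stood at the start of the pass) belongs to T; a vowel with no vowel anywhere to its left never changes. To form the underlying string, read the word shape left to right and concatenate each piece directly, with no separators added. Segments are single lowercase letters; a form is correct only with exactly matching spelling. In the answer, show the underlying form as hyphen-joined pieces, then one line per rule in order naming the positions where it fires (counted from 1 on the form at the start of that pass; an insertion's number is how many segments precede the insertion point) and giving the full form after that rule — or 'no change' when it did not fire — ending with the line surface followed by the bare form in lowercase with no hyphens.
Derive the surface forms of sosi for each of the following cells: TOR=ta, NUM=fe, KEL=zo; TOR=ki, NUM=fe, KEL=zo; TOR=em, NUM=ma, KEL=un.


cell TOR=ta, NUM=fe, KEL=zo:
underlying: i-sosi-ap-a
1. 0 -> a / C _ C: no change
2. o -> e, u -> i / F C0 _: fires at position(s) 3: isesiapa
surface: isesiapa

cell TOR=ki, NUM=fe, KEL=zo:
underlying: i-sosi-rt-a
1. 0 -> a / C _ C: inserts after position(s) 6: isosirata
2. o -> e, u -> i / F C0 _: fires at position(s) 3: isesirata
surface: isesirata

cell TOR=em, NUM=ma, KEL=un:
underlying: ged-sosi-si-bi
1. 0 -> a / C _ C: inserts after position(s) 3: gedasosisibi
2. o -> e, u -> i / F C0 _: no change
surface: gedasosisibi


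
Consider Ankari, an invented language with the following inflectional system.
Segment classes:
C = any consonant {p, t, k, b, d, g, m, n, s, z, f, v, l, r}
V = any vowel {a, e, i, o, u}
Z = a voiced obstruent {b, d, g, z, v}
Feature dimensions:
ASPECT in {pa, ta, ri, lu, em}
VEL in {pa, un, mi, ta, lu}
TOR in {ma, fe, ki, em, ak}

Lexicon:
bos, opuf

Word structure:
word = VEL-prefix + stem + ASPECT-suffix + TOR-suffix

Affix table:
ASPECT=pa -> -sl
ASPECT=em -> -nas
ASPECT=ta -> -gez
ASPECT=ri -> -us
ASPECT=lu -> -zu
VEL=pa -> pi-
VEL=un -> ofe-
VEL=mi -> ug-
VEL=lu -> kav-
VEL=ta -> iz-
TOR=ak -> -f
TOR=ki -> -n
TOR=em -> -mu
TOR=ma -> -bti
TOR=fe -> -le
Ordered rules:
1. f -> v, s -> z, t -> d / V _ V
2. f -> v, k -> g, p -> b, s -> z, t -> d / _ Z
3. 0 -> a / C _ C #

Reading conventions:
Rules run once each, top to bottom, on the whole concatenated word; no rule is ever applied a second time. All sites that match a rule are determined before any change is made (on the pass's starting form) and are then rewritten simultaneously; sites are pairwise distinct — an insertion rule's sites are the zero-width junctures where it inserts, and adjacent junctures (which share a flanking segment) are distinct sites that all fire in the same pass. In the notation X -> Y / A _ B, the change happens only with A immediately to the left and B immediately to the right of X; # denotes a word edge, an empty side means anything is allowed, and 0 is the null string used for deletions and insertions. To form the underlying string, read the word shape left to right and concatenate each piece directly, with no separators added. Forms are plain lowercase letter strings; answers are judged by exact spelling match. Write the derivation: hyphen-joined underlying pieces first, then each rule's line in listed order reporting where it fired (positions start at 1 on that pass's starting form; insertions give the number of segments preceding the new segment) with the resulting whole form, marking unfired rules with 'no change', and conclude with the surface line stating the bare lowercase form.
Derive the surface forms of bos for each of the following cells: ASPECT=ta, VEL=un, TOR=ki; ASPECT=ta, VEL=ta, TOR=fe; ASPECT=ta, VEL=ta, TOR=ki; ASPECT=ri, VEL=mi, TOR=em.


cell ASPECT=ta, VEL=un, TOR=ki:
underlying: ofe-bos-gez-n
1. f -> v, s -> z, t -> d / V _ V: fires at position(s) 2: ovebosgezn
2. f -> v, k -> g, p -> b, s -> z, t -> d / _ Z: fires at position(s) 6: ovebozgezn
3. 0 -> a / C _ C #: inserts after position(s) 9: ovebozgezan
surface: ovebozgezan

cell ASPECT=ta, VEL=ta, TOR=fe:
underlying: iz-bos-gez-le
1. f -> v, s -> z, t -> d / V _ V: no change
2. f -> v, k -> g, p -> b, s -> z, t -> d / _ Z: fires at position(s) 5: izbozgezle
3. 0 -> a / C _ C #: no change
surface: izbozgezle

cell ASPECT=ta, VEL=ta, TOR=ki:
underlying: iz-bos-gez-n
1. f -> v, s -> z, t -> d / V _ V: no change
2. f -> v, k -> g, p -> b, s -> z, t -> d / _ Z: fires at position(s) 5: izbozgezn
3. 0 -> a / C _ C #: inserts after position(s) 8: izbozgezan
surface: izbozgezan

cell ASPECT=ri, VEL=mi, TOR=em:
underlying: ug-bos-us-mu
1. f -> v, s -> z, t -> d / V _ V: fires at position(s) 5: ugbozusmu
2. f -> v, k -> g, p -> b, s -> z, t -> d / _ Z: no change
3. 0 -> a / C _ C #: no change
surface: ugbozusmu


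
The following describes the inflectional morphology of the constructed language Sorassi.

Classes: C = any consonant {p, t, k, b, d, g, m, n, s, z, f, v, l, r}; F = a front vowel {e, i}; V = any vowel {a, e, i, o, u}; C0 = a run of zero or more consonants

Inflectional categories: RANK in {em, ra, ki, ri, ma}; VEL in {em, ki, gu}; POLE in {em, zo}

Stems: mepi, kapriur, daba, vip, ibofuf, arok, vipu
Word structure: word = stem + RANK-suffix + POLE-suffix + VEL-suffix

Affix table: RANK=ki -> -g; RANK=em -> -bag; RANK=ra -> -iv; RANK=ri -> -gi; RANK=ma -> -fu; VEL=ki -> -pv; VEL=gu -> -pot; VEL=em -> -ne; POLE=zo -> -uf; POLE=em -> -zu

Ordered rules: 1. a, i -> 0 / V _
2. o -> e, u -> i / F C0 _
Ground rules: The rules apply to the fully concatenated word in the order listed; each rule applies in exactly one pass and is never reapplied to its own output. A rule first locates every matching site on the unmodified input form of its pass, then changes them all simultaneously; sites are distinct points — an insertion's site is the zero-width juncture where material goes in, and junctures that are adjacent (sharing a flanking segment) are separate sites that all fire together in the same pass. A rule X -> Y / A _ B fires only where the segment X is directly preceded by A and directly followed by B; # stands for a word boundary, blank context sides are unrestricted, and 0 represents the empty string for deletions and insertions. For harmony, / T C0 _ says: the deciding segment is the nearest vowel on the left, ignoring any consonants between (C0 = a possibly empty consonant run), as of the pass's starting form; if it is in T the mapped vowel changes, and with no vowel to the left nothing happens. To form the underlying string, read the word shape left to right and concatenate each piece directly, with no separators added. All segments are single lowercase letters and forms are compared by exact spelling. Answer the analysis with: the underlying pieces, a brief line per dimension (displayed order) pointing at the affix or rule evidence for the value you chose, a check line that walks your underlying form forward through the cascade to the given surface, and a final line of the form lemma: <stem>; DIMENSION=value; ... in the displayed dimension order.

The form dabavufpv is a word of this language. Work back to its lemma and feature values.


underlying: daba-iv-uf-pv
RANK=ra - signalled by the affix -iv
VEL=ki - signalled by the affix -pv
POLE=zo - signalled by the affix -uf
check: dabaivufpv -> dabavufpv -> dabavufpv
lemma: daba; RANK=ra; VEL=ki; POLE=zo


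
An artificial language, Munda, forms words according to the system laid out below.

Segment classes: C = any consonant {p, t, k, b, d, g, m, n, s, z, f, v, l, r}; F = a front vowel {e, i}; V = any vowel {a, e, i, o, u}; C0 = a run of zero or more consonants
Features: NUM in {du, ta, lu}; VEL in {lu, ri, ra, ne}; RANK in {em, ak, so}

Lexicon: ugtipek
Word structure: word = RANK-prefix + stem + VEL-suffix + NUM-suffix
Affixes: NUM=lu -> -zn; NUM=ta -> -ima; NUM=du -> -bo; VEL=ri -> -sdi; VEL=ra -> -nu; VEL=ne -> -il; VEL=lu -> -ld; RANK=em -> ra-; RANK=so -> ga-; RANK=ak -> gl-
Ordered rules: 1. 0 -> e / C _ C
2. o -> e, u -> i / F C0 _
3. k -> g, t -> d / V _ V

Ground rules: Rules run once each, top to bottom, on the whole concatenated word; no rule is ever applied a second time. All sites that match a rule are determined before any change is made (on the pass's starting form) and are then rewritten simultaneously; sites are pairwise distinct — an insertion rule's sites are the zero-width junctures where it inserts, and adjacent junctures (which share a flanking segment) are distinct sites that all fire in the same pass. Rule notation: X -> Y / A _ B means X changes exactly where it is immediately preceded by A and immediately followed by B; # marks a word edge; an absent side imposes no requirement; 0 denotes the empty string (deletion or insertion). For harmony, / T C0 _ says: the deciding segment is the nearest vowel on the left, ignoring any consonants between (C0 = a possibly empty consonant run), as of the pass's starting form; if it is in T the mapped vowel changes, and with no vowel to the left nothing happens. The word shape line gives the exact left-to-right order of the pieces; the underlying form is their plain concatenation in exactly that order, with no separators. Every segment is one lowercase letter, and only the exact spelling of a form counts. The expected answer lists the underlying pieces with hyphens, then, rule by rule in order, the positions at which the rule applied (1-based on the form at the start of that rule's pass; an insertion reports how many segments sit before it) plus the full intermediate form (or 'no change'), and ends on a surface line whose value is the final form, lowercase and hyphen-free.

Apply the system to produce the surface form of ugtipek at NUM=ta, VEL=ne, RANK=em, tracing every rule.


underlying: ra-ugtipek-il-ima
1. 0 -> e / C _ C: inserts after position(s) 4: raugetipekilima
2. o -> e, u -> i / F C0 _: no change
3. k -> g, t -> d / V _ V: fires at position(s) 6, 10: raugedipegilima
surface: raugedipegilima


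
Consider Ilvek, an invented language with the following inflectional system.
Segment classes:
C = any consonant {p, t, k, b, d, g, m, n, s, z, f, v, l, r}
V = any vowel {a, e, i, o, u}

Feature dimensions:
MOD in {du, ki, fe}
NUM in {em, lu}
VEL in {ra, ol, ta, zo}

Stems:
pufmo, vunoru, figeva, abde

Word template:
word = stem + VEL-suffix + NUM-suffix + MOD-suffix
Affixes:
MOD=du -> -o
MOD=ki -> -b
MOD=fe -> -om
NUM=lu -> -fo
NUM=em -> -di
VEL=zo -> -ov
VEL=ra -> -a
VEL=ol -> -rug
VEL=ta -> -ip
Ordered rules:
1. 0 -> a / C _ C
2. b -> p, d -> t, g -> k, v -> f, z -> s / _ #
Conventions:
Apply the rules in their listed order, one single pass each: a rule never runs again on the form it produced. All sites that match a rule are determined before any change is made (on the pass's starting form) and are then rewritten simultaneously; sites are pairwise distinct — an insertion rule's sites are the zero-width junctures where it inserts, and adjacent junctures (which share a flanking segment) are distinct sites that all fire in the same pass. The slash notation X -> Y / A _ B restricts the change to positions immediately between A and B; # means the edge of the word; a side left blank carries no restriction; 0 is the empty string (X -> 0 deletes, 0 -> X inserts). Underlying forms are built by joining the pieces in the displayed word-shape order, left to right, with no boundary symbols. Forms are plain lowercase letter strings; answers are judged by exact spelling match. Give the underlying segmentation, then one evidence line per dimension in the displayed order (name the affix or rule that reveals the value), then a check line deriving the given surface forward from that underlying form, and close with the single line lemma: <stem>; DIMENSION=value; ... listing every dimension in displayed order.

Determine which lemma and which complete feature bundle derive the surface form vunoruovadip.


underlying: vunoru-ov-di-b
MOD=ki - signalled by the affix -b
NUM=em - signalled by the affix -di
VEL=zo - signalled by the affix -ov
check: vunoruovdib -> vunoruovadib -> vunoruovadip
lemma: vunoru; MOD=ki; NUM=em; VEL=zo


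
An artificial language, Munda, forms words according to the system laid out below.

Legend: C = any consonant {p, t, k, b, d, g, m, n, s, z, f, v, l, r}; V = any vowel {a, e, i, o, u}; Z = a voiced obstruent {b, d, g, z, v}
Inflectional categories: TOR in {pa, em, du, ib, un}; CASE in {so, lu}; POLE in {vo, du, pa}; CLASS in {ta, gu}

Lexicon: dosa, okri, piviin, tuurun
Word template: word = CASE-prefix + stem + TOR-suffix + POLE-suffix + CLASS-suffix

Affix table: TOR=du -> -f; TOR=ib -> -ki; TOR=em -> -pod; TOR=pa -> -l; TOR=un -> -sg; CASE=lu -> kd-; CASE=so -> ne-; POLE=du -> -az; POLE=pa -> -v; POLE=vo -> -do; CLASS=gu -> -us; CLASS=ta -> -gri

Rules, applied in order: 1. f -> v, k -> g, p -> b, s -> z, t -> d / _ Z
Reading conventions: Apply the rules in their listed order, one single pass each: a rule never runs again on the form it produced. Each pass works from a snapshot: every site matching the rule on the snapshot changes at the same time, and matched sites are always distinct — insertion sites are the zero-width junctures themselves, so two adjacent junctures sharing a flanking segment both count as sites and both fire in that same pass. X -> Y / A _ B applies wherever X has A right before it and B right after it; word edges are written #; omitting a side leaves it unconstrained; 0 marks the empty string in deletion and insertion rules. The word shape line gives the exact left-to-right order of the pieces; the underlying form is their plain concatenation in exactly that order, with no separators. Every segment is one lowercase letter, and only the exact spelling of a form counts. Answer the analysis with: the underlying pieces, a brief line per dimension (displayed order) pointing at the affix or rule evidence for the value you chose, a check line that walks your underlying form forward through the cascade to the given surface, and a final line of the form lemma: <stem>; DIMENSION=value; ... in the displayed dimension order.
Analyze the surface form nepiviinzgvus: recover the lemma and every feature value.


underlying: ne-piviin-sg-v-us
TOR=un - signalled by the affix -sg
CASE=so - signalled by the affix ne-
POLE=pa - signalled by the affix -v
CLASS=gu - signalled by the affix -us
check: nepiviinsgvus -> nepiviinzgvus
lemma: piviin; TOR=un; CASE=so; POLE=pa; CLASS=gu


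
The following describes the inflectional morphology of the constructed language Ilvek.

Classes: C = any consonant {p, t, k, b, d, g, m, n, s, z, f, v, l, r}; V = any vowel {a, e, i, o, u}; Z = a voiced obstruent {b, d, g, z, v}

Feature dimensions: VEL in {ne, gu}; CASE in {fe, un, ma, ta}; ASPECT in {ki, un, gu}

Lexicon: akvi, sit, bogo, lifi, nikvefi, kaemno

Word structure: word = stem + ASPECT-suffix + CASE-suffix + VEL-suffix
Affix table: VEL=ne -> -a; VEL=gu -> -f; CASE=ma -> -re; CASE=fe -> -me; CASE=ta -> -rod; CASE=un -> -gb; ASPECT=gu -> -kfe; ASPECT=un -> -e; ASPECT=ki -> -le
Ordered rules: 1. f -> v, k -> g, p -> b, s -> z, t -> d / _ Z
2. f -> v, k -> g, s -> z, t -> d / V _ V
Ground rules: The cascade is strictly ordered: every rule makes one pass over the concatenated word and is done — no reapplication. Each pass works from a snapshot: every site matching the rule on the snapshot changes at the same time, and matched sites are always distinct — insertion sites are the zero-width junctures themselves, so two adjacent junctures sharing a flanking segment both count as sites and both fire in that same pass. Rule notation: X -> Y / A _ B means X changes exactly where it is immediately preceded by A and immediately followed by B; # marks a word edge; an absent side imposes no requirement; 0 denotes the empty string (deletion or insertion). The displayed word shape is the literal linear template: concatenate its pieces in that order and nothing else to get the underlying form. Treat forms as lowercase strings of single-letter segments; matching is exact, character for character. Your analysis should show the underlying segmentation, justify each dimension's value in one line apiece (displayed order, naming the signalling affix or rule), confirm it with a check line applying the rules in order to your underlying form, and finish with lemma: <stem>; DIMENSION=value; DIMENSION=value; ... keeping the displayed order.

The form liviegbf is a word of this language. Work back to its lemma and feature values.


underlying: lifi-e-gb-f
VEL=gu - signalled by the affix -f
CASE=un - signalled by the affix -gb
ASPECT=un - signalled by the affix -e
check: lifiegbf -> lifiegbf -> liviegbf
lemma: lifi; VEL=gu; CASE=un; ASPECT=un


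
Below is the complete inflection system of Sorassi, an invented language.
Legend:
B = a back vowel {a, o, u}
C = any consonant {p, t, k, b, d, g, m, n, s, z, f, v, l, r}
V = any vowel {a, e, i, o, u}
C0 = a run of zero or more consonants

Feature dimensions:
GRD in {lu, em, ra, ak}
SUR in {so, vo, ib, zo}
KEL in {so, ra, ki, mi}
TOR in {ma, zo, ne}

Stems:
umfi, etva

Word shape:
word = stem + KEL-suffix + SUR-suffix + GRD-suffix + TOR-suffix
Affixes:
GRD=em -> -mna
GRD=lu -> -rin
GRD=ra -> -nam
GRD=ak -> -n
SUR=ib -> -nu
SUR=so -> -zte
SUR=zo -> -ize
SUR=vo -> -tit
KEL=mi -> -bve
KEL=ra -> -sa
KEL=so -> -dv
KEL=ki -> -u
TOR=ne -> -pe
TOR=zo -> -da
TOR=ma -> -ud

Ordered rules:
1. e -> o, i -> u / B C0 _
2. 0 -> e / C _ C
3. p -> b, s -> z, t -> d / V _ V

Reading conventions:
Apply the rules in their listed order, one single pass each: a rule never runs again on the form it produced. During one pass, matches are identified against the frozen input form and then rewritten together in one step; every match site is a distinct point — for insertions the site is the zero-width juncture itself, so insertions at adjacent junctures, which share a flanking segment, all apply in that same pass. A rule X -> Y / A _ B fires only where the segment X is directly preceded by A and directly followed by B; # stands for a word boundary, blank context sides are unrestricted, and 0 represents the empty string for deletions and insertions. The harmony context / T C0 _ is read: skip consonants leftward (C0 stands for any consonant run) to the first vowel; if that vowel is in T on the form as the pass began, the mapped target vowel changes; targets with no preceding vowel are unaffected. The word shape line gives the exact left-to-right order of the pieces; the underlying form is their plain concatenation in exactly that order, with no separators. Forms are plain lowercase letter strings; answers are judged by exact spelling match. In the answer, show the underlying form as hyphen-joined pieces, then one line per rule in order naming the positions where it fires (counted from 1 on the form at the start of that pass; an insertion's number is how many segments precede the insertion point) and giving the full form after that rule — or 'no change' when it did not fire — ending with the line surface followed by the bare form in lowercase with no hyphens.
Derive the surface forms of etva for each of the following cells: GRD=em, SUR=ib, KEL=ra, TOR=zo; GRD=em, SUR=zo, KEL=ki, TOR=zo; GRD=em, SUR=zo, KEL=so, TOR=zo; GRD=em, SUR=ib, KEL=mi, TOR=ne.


cell GRD=em, SUR=ib, KEL=ra, TOR=zo:
underlying: etva-sa-nu-mna-da
1. e -> o, i -> u / B C0 _: no change
2. 0 -> e / C _ C: inserts after position(s) 2, 9: etevasanumenada
3. p -> b, s -> z, t -> d / V _ V: fires at position(s) 2, 6: edevazanumenada
surface: edevazanumenada

cell GRD=em, SUR=zo, KEL=ki, TOR=zo:
underlying: etva-u-ize-mna-da
1. e -> o, i -> u / B C0 _: fires at position(s) 6: etvauuzemnada
2. 0 -> e / C _ C: inserts after position(s) 2, 9: etevauuzemenada
3. p -> b, s -> z, t -> d / V _ V: fires at position(s) 2: edevauuzemenada
surface: edevauuzemenada

cell GRD=em, SUR=zo, KEL=so, TOR=zo:
underlying: etva-dv-ize-mna-da
1. e -> o, i -> u / B C0 _: fires at position(s) 7: etvadvuzemnada
2. 0 -> e / C _ C: inserts after position(s) 2, 5, 10: etevadevuzemenada
3. p -> b, s -> z, t -> d / V _ V: fires at position(s) 2: edevadevuzemenada
surface: edevadevuzemenada

cell GRD=em, SUR=ib, KEL=mi, TOR=ne:
underlying: etva-bve-nu-mna-pe
1. e -> o, i -> u / B C0 _: fires at position(s) 7, 14: etvabvonumnapo
2. 0 -> e / C _ C: inserts after position(s) 2, 5, 10: etevabevonumenapo
3. p -> b, s -> z, t -> d / V _ V: fires at position(s) 2, 16: edevabevonumenabo
surface: edevabevonumenabo


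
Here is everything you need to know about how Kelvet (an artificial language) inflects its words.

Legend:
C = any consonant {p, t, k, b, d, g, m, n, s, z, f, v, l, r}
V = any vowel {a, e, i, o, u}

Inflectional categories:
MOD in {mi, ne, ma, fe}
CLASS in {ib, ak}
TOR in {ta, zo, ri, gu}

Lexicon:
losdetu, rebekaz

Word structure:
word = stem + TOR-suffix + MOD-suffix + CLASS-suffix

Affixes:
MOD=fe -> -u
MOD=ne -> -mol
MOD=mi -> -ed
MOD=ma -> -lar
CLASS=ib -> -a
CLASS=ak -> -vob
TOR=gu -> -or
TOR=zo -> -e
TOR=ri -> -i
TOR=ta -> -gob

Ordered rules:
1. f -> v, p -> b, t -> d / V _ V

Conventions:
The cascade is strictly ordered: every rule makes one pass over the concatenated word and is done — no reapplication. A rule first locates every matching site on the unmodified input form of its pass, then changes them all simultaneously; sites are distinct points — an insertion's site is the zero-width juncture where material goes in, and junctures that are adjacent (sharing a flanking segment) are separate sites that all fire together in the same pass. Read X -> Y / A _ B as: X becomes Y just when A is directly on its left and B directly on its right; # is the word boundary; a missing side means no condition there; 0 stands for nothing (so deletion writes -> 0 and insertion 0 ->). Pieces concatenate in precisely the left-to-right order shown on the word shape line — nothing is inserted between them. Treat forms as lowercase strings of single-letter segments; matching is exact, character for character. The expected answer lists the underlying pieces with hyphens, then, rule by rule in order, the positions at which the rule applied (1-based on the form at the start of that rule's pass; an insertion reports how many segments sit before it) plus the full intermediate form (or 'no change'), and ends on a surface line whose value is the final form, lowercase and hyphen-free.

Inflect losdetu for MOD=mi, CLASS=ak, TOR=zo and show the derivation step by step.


underlying: losdetu-e-ed-vob
1. f -> v, p -> b, t -> d / V _ V: fires at position(s) 6: losdedueedvob
surface: losdedueedvob


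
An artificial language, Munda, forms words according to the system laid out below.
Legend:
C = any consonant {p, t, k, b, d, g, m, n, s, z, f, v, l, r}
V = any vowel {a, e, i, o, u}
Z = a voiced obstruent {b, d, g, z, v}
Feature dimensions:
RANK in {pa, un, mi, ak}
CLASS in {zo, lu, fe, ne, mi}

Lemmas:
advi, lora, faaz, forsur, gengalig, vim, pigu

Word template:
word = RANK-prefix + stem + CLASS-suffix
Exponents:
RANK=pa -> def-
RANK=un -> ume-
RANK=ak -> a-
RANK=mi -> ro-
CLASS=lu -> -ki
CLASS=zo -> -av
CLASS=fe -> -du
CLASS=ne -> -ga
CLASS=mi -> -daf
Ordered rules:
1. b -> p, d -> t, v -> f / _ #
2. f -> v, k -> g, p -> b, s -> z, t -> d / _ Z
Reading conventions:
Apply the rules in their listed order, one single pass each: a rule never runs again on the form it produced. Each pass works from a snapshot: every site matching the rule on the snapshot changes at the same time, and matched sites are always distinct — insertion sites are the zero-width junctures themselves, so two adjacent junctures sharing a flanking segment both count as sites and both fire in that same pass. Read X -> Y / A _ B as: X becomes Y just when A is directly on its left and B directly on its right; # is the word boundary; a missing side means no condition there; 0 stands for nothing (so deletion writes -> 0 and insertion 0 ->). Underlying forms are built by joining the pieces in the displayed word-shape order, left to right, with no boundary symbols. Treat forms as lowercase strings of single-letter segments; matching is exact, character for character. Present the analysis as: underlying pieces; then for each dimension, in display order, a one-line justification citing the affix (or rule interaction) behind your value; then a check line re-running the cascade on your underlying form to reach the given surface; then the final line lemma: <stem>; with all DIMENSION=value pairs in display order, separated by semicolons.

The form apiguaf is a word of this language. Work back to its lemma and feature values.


underlying: a-pigu-av
RANK=ak - signalled by the affix a-
CLASS=zo - signalled by the affix -av
check: apiguav -> apiguaf -> apiguaf
lemma: pigu; RANK=ak; CLASS=zo


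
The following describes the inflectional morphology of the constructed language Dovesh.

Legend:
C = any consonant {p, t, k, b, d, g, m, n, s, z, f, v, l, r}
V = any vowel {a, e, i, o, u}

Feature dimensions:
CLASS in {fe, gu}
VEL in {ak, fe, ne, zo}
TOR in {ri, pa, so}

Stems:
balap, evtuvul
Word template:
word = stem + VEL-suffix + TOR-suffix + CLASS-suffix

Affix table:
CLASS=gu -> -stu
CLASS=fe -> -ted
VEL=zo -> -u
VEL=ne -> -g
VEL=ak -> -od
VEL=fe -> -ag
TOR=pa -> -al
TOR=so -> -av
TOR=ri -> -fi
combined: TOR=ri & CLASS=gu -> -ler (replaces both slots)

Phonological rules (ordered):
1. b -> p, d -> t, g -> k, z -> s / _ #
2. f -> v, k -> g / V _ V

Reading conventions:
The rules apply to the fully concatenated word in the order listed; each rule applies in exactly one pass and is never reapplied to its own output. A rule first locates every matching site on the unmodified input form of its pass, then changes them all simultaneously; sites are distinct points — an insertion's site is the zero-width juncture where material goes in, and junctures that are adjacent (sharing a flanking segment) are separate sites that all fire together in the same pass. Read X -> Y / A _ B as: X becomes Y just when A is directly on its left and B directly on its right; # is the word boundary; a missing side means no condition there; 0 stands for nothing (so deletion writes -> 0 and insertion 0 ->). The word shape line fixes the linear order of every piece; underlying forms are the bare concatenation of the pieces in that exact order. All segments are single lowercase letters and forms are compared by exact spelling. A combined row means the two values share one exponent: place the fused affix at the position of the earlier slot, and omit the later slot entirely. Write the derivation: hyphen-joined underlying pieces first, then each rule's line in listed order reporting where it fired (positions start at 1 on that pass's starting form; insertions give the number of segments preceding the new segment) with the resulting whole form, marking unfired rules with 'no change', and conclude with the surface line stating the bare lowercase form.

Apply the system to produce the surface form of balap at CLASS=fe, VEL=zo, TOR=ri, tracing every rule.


underlying: balap-u-fi-ted
1. b -> p, d -> t, g -> k, z -> s / _ #: fires at position(s) 11: balapufitet
2. f -> v, k -> g / V _ V: fires at position(s) 7: balapuvitet
surface: balapuvitet


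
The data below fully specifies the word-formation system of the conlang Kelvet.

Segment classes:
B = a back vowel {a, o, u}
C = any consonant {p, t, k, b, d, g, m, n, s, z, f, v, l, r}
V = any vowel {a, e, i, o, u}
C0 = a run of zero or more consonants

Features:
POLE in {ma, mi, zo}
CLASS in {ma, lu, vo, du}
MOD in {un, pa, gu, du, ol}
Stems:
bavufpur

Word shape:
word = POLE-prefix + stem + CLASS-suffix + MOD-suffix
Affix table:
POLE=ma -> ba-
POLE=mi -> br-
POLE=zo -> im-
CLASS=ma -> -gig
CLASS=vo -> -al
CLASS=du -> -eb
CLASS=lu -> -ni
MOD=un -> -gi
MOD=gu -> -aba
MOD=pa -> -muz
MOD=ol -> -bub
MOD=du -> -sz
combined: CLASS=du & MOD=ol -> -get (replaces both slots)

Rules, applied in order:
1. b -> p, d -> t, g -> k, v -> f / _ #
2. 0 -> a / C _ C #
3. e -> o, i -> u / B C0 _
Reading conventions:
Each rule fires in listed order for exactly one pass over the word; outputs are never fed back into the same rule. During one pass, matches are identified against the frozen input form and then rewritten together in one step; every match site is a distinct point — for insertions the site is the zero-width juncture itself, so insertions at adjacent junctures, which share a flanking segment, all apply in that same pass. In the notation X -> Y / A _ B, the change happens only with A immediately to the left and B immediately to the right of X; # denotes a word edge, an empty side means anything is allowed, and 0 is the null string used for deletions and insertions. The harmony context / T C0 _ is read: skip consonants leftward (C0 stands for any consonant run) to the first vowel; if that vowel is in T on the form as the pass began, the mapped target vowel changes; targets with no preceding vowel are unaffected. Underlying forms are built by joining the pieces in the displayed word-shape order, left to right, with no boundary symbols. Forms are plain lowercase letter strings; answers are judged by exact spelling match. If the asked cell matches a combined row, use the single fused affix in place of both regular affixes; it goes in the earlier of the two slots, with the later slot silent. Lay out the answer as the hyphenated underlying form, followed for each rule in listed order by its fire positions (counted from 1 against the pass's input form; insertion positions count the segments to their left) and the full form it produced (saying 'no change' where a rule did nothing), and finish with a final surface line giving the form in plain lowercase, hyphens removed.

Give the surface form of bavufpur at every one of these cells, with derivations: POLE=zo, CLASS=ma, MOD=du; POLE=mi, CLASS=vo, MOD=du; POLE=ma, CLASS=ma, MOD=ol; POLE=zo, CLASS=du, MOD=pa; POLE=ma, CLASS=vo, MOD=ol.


cell POLE=zo, CLASS=ma, MOD=du:
underlying: im-bavufpur-gig-sz
1. b -> p, d -> t, g -> k, v -> f / _ #: no change
2. 0 -> a / C _ C #: inserts after position(s) 14: imbavufpurgigsaz
3. e -> o, i -> u / B C0 _: fires at position(s) 12: imbavufpurgugsaz
surface: imbavufpurgugsaz

cell POLE=mi, CLASS=vo, MOD=du:
underlying: br-bavufpur-al-sz
1. b -> p, d -> t, g -> k, v -> f / _ #: no change
2. 0 -> a / C _ C #: inserts after position(s) 13: brbavufpuralsaz
3. e -> o, i -> u / B C0 _: no change
surface: brbavufpuralsaz

cell POLE=ma, CLASS=ma, MOD=ol:
underlying: ba-bavufpur-gig-bub
1. b -> p, d -> t, g -> k, v -> f / _ #: fires at position(s) 16: babavufpurgigbup
2. 0 -> a / C _ C #: no change
3. e -> o, i -> u / B C0 _: fires at position(s) 12: babavufpurgugbup
surface: babavufpurgugbup

cell POLE=zo, CLASS=du, MOD=pa:
underlying: im-bavufpur-eb-muz
1. b -> p, d -> t, g -> k, v -> f / _ #: no change
2. 0 -> a / C _ C #: no change
3. e -> o, i -> u / B C0 _: fires at position(s) 11: imbavufpurobmuz
surface: imbavufpurobmuz

cell POLE=ma, CLASS=vo, MOD=ol:
underlying: ba-bavufpur-al-bub
1. b -> p, d -> t, g -> k, v -> f / _ #: fires at position(s) 15: babavufpuralbup
2. 0 -> a / C _ C #: no change
3. e -> o, i -> u / B C0 _: no change
surface: babavufpuralbup


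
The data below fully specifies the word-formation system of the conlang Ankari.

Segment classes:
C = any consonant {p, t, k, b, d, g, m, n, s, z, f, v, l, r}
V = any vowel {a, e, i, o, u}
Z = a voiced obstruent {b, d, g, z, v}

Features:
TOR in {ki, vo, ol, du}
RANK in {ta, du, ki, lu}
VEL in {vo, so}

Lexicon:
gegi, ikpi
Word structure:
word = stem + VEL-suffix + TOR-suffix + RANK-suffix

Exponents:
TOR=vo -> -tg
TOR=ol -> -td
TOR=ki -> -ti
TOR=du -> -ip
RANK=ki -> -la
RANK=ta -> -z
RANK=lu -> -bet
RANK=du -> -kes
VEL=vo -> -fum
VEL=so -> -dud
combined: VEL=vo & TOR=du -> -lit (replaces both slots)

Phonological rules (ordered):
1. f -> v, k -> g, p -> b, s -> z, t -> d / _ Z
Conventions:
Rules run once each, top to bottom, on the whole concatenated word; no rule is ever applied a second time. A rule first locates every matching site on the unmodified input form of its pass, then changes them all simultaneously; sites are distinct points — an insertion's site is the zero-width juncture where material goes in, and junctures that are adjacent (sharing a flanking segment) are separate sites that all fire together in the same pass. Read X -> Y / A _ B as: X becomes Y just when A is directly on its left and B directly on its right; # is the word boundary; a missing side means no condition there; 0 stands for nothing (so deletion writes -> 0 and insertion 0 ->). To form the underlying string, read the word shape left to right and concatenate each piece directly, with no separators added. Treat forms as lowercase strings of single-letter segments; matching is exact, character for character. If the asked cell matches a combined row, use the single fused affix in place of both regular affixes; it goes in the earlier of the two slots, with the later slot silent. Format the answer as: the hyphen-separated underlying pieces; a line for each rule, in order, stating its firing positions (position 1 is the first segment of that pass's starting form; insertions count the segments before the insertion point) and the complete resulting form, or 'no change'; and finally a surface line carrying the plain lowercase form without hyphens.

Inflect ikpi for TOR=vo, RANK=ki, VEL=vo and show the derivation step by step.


underlying: ikpi-fum-tg-la
1. f -> v, k -> g, p -> b, s -> z, t -> d / _ Z: fires at position(s) 8: ikpifumdgla
surface: ikpifumdgla
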